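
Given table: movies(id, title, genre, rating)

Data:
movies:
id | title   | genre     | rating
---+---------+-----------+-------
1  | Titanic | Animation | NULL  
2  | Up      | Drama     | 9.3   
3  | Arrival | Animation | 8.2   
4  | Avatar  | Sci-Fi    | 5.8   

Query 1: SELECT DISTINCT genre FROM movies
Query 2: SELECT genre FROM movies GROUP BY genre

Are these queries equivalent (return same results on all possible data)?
Yes, equivalent

Both queries return: [('Animation',), ('Drama',), ('Sci-Fi',)]

Reason: Both get unique genres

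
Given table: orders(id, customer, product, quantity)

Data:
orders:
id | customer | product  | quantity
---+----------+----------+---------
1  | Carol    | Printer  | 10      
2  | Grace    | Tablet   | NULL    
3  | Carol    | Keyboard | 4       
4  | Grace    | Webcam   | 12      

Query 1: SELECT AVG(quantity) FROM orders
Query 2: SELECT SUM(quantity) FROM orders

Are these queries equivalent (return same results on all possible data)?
No, not equivalent

Query 1 returns: [(8.666666666666666,)]
Query 2 returns: [(26,)]

Reason: AVG vs SUM give different aggregate values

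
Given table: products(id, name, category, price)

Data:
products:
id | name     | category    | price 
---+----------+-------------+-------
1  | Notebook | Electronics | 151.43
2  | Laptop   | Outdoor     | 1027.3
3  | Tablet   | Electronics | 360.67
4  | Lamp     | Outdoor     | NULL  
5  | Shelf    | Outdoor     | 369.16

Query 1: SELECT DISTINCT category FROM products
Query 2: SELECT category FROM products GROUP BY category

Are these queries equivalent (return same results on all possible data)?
Yes, equivalent

Both queries return: [('Electronics',), ('Outdoor',)]

Reason: Both get unique categorys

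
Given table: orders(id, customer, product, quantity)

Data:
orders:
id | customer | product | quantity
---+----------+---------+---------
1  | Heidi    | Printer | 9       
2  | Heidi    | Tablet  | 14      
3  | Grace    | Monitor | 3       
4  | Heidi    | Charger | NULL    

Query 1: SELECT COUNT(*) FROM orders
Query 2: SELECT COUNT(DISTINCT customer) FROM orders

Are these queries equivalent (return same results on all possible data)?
No, not equivalent

Query 1 returns: [(4,)]
Query 2 returns: [(2,)]

Reason: COUNT(*) counts rows, COUNT(DISTINCT customer) counts unique customers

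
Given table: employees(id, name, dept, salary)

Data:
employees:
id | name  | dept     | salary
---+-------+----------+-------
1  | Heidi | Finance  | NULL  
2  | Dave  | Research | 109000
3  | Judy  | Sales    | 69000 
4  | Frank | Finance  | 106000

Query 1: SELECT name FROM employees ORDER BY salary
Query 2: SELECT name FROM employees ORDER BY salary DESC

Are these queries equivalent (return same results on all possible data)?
No, not equivalent

Query 1 returns: [('Heidi',), ('Judy',), ('Frank',), ('Dave',)]
Query 2 returns: [('Dave',), ('Frank',), ('Judy',), ('Heidi',)]

Reason: ASC vs DESC gives opposite ordering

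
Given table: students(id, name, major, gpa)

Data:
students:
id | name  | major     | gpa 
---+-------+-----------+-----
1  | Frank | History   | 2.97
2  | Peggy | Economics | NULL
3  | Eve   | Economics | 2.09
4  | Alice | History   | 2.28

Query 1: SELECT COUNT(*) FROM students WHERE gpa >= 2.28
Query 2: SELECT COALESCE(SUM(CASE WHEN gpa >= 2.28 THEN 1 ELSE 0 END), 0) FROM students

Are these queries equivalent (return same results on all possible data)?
Yes, equivalent

Both queries return: [(2,)]

Reason: COUNT with WHERE vs conditional SUM (COALESCE handles empty-table NULL)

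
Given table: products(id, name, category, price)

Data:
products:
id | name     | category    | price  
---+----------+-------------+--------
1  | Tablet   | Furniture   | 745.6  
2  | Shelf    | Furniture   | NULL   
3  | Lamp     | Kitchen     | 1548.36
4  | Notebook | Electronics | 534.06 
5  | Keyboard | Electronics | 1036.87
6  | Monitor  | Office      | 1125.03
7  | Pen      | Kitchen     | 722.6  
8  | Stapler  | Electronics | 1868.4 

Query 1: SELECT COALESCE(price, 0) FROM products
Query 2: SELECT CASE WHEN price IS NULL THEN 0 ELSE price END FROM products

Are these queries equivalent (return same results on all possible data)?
Yes, equivalent

Both queries return: [(0,), (534.06,), (722.6,), (745.6,), (1036.87,), (1125.03,), (1548.36,), (1868.4,)]

Reason: COALESCE vs CASE for NULL handling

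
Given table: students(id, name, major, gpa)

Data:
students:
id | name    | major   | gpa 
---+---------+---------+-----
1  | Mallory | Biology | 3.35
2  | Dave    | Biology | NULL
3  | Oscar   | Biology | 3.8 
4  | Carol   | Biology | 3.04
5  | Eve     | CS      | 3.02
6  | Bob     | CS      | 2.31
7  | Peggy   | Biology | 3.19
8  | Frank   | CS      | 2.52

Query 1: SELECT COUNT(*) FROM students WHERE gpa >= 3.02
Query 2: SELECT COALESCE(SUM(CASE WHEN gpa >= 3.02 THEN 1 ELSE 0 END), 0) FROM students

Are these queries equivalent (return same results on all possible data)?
Yes, equivalent

Both queries return: [(5,)]

Reason: COUNT with WHERE vs conditional SUM (COALESCE handles empty-table NULL)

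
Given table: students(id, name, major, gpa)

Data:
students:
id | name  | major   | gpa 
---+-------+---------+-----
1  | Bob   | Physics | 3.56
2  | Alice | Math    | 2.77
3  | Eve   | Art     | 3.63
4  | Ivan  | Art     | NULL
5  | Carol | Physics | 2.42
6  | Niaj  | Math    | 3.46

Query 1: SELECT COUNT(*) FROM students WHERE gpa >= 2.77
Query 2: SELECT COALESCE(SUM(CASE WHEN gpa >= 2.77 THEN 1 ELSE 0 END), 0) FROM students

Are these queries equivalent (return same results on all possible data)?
Yes, equivalent

Both queries return: [(4,)]

Reason: COUNT with WHERE vs conditional SUM (COALESCE handles empty-table NULL)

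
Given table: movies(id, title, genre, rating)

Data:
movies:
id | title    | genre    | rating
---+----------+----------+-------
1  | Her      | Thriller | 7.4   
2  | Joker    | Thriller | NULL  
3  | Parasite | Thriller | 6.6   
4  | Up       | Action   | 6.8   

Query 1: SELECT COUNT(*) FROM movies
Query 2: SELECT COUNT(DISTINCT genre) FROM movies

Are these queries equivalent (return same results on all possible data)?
No, not equivalent

Query 1 returns: [(4,)]
Query 2 returns: [(2,)]

Reason: COUNT(*) counts rows, COUNT(DISTINCT genre) counts unique genres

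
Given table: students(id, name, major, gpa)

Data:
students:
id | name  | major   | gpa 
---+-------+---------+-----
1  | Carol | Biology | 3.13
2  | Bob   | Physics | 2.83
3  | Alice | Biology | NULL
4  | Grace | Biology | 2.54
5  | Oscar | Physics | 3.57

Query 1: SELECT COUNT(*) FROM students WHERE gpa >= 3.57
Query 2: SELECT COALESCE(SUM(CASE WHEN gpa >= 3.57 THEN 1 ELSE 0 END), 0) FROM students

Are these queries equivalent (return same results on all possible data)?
Yes, equivalent

Both queries return: [(1,)]

Reason: COUNT with WHERE vs conditional SUM (COALESCE handles empty-table NULL)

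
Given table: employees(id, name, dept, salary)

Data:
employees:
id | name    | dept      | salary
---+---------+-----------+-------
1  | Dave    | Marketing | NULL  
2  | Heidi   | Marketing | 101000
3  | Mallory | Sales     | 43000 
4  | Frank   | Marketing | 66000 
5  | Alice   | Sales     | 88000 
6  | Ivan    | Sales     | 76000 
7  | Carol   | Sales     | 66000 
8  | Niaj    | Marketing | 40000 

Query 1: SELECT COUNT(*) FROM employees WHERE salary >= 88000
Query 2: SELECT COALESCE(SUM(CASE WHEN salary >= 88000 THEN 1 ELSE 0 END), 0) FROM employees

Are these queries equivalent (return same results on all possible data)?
Yes, equivalent

Both queries return: [(2,)]

Reason: COUNT with WHERE vs conditional SUM (COALESCE handles empty-table NULL)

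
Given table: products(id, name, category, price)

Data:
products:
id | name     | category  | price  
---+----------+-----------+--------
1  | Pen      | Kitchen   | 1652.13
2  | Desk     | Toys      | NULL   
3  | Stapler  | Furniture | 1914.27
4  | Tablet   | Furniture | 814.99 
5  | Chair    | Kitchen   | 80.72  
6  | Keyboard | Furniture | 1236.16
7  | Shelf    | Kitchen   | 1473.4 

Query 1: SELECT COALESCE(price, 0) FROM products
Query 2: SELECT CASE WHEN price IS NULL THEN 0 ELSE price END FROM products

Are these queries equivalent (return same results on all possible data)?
Yes, equivalent

Both queries return: [(0,), (80.72,), (814.99,), (1236.16,), (1473.4,), (1652.13,), (1914.27,)]

Reason: COALESCE vs CASE for NULL handling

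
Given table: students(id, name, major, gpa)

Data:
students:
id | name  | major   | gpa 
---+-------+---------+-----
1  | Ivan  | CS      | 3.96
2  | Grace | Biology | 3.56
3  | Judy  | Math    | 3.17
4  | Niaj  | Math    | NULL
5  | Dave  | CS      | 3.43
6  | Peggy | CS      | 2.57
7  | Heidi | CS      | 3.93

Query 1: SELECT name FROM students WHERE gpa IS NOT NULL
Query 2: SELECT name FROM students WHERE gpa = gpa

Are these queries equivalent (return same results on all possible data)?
Yes, equivalent

Both queries return: [('Dave',), ('Grace',), ('Heidi',), ('Ivan',), ('Judy',), ('Peggy',)]

Reason: IS NOT NULL vs self-equality (both exclude NULLs)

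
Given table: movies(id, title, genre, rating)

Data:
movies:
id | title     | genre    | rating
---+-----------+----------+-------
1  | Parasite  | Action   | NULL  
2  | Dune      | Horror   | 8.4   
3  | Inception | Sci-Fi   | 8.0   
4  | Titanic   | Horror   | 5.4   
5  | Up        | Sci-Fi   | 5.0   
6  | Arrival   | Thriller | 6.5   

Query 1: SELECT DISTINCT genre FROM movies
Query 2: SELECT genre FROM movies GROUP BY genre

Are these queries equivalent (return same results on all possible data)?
Yes, equivalent

Both queries return: [('Action',), ('Horror',), ('Sci-Fi',), ('Thriller',)]

Reason: Both get unique genres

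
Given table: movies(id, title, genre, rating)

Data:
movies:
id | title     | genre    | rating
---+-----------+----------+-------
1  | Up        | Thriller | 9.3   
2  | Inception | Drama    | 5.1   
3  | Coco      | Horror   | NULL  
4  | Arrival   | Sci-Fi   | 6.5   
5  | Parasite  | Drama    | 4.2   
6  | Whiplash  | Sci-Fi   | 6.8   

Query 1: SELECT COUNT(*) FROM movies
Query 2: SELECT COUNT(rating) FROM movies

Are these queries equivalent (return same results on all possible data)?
No, not equivalent

Query 1 returns: [(6,)]
Query 2 returns: [(5,)]

Reason: COUNT(*) includes NULLs, COUNT(column) excludes them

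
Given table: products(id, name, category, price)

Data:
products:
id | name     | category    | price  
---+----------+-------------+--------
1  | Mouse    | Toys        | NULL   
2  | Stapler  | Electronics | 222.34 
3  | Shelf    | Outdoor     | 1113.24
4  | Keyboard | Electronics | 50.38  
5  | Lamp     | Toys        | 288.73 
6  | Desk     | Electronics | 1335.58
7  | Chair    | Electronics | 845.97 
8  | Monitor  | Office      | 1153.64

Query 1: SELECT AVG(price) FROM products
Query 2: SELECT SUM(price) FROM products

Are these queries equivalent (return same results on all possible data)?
No, not equivalent

Query 1 returns: [(715.6971428571429,)]
Query 2 returns: [(5009.88,)]

Reason: AVG vs SUM give different aggregate values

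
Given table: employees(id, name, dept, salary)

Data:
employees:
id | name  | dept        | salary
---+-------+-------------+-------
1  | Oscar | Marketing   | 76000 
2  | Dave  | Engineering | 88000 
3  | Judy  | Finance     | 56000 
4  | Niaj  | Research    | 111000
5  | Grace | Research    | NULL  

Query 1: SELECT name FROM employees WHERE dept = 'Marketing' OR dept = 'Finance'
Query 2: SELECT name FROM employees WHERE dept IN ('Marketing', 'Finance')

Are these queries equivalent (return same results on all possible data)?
Yes, equivalent

Both queries return: [('Judy',), ('Oscar',)]

Reason: OR vs IN are equivalent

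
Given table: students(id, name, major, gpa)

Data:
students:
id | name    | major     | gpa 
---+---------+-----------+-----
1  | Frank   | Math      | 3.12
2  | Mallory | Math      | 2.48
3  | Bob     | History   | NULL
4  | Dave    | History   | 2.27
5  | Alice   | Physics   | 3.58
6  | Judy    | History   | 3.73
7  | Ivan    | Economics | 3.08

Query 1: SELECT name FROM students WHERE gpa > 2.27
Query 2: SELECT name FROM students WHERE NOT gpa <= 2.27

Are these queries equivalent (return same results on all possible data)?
Yes, equivalent

Both queries return: [('Alice',), ('Frank',), ('Ivan',), ('Judy',), ('Mallory',)]

Reason: Both filter gpa > 2.27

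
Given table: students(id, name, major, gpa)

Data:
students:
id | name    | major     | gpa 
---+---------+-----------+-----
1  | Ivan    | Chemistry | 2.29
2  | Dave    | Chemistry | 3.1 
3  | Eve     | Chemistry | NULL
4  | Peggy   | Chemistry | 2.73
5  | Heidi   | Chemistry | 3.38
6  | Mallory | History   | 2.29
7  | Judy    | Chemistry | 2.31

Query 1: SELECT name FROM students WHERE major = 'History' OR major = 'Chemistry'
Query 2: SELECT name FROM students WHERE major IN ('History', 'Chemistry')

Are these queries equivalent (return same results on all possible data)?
Yes, equivalent

Both queries return: [('Dave',), ('Eve',), ('Heidi',), ('Ivan',), ('Judy',), ('Mallory',), ('Peggy',)]

Reason: OR vs IN are equivalent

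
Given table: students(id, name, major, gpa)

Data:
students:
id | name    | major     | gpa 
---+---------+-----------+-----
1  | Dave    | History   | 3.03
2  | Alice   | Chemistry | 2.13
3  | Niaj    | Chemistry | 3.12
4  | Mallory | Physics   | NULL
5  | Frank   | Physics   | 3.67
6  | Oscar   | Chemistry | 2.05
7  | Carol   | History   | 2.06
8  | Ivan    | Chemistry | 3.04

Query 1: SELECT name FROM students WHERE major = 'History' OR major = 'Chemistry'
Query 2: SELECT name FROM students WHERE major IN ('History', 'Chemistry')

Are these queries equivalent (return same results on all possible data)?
Yes, equivalent

Both queries return: [('Alice',), ('Carol',), ('Dave',), ('Ivan',), ('Niaj',), ('Oscar',)]

Reason: OR vs IN are equivalent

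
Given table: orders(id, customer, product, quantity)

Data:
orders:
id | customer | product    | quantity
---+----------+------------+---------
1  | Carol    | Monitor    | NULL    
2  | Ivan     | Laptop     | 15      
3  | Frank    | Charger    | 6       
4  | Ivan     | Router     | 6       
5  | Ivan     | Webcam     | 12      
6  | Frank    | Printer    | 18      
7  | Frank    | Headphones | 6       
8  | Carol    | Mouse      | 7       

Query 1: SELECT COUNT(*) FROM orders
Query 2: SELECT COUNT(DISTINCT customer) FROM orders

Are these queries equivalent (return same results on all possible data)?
No, not equivalent

Query 1 returns: [(8,)]
Query 2 returns: [(3,)]

Reason: COUNT(*) counts rows, COUNT(DISTINCT customer) counts unique customers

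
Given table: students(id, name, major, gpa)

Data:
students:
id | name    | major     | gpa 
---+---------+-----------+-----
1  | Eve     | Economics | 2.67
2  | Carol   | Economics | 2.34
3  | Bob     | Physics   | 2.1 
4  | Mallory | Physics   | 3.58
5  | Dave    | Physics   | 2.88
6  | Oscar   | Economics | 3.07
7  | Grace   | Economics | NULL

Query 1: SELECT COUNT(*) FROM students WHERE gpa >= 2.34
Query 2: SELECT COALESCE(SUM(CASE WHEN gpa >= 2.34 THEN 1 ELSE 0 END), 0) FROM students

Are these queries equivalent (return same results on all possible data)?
Yes, equivalent

Both queries return: [(5,)]

Reason: COUNT with WHERE vs conditional SUM (COALESCE handles empty-table NULL)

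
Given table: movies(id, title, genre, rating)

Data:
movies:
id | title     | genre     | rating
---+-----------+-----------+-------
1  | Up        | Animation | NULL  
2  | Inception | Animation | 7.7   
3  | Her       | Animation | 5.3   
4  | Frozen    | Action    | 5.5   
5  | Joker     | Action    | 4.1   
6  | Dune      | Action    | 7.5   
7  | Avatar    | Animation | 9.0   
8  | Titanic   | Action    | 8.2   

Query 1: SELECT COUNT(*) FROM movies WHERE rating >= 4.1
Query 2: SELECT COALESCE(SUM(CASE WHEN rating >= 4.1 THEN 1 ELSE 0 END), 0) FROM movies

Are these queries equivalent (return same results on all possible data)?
Yes, equivalent

Both queries return: [(7,)]

Reason: COUNT with WHERE vs conditional SUM (COALESCE handles empty-table NULL)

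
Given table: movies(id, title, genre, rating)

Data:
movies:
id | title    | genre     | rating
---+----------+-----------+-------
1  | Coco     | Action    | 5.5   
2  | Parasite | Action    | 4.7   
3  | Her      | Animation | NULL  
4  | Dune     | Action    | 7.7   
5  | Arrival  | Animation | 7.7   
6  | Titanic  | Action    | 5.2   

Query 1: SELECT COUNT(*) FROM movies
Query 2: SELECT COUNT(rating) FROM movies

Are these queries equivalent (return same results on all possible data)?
No, not equivalent

Query 1 returns: [(6,)]
Query 2 returns: [(5,)]

Reason: COUNT(*) includes NULLs, COUNT(column) excludes them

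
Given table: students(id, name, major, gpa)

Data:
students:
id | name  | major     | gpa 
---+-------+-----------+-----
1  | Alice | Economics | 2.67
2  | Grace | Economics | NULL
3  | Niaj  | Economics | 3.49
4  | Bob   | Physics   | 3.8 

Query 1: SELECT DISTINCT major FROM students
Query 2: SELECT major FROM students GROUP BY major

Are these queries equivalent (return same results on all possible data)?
Yes, equivalent

Both queries return: [('Economics',), ('Physics',)]

Reason: Both get unique majors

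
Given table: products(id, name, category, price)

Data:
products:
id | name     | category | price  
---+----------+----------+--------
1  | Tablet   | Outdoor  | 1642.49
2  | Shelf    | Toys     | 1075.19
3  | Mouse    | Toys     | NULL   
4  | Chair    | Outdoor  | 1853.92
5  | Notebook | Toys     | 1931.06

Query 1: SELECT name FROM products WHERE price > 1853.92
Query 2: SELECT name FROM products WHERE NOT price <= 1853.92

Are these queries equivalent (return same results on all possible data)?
Yes, equivalent

Both queries return: [('Notebook',)]

Reason: Both filter price > 1853.92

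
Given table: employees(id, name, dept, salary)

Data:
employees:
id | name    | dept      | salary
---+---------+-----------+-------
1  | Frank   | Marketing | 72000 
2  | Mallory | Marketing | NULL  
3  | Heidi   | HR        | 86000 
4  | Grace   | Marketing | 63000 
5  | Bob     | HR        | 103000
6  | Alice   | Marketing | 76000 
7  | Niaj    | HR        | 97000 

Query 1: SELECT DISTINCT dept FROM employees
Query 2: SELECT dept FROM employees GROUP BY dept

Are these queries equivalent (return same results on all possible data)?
Yes, equivalent

Both queries return: [('HR',), ('Marketing',)]

Reason: Both get unique depts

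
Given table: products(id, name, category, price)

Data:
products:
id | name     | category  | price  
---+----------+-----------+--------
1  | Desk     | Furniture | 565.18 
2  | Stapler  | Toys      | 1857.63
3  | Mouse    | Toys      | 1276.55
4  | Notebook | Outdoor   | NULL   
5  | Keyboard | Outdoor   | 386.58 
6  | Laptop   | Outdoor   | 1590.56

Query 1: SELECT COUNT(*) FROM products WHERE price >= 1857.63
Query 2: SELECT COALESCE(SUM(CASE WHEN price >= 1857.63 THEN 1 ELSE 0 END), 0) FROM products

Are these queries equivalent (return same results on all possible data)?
Yes, equivalent

Both queries return: [(1,)]

Reason: COUNT with WHERE vs conditional SUM (COALESCE handles empty-table NULL)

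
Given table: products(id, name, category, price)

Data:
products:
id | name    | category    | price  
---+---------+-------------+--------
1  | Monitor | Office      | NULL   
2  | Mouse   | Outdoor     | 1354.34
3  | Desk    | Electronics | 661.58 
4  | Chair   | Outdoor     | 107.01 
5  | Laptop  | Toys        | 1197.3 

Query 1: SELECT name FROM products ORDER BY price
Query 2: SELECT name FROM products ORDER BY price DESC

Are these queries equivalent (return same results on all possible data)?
No, not equivalent

Query 1 returns: [('Monitor',), ('Chair',), ('Desk',), ('Laptop',), ('Mouse',)]
Query 2 returns: [('Mouse',), ('Laptop',), ('Desk',), ('Chair',), ('Monitor',)]

Reason: ASC vs DESC gives opposite ordering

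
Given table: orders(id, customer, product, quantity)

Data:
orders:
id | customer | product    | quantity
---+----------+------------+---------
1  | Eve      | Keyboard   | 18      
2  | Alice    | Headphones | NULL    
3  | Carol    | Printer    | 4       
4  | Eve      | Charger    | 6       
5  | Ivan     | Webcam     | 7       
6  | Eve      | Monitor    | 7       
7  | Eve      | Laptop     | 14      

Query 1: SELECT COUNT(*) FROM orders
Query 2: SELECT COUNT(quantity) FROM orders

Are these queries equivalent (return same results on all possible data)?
No, not equivalent

Query 1 returns: [(7,)]
Query 2 returns: [(6,)]

Reason: COUNT(*) includes NULLs, COUNT(column) excludes them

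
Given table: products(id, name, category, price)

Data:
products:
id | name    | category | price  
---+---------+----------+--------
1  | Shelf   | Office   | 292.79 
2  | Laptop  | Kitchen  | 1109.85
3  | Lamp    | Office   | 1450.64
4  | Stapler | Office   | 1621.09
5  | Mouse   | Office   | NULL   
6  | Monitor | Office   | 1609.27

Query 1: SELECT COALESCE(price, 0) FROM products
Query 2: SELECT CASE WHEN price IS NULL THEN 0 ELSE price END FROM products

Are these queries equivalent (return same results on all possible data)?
Yes, equivalent

Both queries return: [(0,), (292.79,), (1109.85,), (1450.64,), (1609.27,), (1621.09,)]

Reason: COALESCE vs CASE for NULL handling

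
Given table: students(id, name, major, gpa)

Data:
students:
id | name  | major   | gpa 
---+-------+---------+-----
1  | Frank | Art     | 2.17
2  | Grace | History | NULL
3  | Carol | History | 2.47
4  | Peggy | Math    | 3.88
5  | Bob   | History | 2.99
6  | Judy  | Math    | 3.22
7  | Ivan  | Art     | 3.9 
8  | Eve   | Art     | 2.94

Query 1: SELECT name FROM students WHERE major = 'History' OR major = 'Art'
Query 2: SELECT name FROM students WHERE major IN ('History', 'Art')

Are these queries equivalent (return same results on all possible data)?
Yes, equivalent

Both queries return: [('Bob',), ('Carol',), ('Eve',), ('Frank',), ('Grace',), ('Ivan',)]

Reason: OR vs IN are equivalent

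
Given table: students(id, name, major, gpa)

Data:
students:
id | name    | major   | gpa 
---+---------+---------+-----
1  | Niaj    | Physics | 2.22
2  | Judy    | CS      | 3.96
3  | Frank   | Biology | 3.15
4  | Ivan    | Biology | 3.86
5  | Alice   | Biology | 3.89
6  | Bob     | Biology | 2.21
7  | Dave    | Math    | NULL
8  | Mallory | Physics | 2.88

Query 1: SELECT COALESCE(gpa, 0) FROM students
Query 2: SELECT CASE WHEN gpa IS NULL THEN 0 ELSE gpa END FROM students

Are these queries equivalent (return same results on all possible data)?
Yes, equivalent

Both queries return: [(0,), (2.21,), (2.22,), (2.88,), (3.15,), (3.86,), (3.89,), (3.96,)]

Reason: COALESCE vs CASE for NULL handling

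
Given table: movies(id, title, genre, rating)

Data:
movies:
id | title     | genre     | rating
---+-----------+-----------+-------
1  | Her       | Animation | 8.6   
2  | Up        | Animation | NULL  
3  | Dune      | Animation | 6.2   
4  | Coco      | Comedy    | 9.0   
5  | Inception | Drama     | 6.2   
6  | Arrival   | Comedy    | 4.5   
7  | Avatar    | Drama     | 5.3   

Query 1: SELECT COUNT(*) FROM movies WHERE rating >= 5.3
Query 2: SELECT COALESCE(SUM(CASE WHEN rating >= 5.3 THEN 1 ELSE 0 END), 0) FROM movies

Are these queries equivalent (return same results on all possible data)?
Yes, equivalent

Both queries return: [(5,)]

Reason: COUNT with WHERE vs conditional SUM (COALESCE handles empty-table NULL)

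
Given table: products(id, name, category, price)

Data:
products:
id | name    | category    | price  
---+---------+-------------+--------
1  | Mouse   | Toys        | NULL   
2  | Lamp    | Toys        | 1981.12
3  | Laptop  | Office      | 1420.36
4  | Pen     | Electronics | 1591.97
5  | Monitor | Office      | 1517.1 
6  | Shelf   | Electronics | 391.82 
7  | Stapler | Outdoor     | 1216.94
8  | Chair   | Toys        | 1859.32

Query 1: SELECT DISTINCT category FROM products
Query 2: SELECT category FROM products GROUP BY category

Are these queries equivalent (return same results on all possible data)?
Yes, equivalent

Both queries return: [('Electronics',), ('Office',), ('Outdoor',), ('Toys',)]

Reason: Both get unique categorys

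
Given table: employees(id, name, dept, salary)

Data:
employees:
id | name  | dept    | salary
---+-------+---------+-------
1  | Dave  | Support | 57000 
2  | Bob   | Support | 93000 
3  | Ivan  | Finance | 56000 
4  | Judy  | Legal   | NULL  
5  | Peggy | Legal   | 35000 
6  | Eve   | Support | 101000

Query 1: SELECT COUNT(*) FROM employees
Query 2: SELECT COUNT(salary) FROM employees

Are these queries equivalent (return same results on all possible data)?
No, not equivalent

Query 1 returns: [(6,)]
Query 2 returns: [(5,)]

Reason: COUNT(*) includes NULLs, COUNT(column) excludes them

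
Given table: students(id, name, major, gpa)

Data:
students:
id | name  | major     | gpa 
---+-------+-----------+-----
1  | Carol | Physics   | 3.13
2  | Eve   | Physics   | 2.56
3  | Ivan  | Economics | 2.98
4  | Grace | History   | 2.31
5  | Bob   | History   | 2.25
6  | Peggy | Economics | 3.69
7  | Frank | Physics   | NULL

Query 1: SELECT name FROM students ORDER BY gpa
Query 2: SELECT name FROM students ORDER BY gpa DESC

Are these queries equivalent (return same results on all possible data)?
No, not equivalent

Query 1 returns: [('Frank',), ('Bob',), ('Grace',), ('Eve',), ('Ivan',), ('Carol',), ('Peggy',)]
Query 2 returns: [('Peggy',), ('Carol',), ('Ivan',), ('Eve',), ('Grace',), ('Bob',), ('Frank',)]

Reason: ASC vs DESC gives opposite ordering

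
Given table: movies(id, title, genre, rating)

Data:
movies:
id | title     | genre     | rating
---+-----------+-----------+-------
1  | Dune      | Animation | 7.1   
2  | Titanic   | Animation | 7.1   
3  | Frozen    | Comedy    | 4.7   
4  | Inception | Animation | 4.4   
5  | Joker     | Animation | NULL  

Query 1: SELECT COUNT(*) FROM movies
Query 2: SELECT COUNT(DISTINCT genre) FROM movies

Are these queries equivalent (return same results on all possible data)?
No, not equivalent

Query 1 returns: [(5,)]
Query 2 returns: [(2,)]

Reason: COUNT(*) counts rows, COUNT(DISTINCT genre) counts unique genres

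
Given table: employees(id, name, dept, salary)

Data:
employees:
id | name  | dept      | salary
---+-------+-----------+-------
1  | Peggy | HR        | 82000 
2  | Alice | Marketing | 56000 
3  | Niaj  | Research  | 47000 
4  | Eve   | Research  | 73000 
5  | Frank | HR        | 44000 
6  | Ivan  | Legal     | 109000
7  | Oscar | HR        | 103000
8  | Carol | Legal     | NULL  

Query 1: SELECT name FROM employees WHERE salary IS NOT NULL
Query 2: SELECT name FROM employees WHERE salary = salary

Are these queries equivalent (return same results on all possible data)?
Yes, equivalent

Both queries return: [('Alice',), ('Eve',), ('Frank',), ('Ivan',), ('Niaj',), ('Oscar',), ('Peggy',)]

Reason: IS NOT NULL vs self-equality (both exclude NULLs)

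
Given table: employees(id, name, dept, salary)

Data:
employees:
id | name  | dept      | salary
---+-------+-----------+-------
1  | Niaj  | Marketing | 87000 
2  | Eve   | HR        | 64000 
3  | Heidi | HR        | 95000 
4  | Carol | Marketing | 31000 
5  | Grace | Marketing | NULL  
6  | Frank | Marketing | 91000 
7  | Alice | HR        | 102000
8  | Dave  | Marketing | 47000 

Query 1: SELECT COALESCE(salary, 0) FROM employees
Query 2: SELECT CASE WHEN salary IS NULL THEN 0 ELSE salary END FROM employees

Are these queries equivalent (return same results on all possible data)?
Yes, equivalent

Both queries return: [(0,), (31000,), (47000,), (64000,), (87000,), (91000,), (95000,), (102000,)]

Reason: COALESCE vs CASE for NULL handling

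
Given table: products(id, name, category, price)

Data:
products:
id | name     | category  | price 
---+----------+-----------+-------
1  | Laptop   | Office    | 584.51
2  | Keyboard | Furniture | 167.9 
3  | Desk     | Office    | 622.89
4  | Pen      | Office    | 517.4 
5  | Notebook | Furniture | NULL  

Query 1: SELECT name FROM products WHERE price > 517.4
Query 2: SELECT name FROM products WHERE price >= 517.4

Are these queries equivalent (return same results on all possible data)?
No, not equivalent

Query 1 returns: [('Laptop',), ('Desk',)]
Query 2 returns: [('Laptop',), ('Desk',), ('Pen',)]

Reason: > vs >= gives different results when price = 517.4 exists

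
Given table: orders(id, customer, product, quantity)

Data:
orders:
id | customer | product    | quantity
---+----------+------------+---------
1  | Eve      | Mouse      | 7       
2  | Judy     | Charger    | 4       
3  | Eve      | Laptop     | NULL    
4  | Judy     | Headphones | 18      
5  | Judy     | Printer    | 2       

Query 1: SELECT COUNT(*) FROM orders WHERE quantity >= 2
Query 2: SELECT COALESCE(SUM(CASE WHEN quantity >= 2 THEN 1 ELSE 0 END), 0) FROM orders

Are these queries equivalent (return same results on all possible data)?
Yes, equivalent

Both queries return: [(4,)]

Reason: COUNT with WHERE vs conditional SUM (COALESCE handles empty-table NULL)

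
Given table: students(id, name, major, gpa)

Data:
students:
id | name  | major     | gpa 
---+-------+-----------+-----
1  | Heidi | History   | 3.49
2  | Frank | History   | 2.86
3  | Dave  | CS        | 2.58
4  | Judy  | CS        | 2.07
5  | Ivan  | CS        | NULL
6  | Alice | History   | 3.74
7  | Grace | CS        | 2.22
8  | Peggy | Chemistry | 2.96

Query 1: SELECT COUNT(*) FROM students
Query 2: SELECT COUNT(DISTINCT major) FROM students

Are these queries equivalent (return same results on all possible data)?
No, not equivalent

Query 1 returns: [(8,)]
Query 2 returns: [(3,)]

Reason: COUNT(*) counts rows, COUNT(DISTINCT major) counts unique majors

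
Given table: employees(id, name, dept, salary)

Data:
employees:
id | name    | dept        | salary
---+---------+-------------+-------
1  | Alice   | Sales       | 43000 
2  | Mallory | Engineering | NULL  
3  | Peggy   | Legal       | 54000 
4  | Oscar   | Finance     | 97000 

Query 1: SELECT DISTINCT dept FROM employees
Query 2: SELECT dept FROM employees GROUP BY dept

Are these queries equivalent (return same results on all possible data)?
Yes, equivalent

Both queries return: [('Engineering',), ('Finance',), ('Legal',), ('Sales',)]

Reason: Both get unique depts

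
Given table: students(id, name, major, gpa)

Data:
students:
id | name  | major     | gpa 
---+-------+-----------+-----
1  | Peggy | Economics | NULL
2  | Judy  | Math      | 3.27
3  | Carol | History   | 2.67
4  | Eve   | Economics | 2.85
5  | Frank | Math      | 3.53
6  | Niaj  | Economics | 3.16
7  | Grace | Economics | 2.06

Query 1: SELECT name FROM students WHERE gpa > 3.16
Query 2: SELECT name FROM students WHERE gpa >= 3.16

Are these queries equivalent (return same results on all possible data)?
No, not equivalent

Query 1 returns: [('Judy',), ('Frank',)]
Query 2 returns: [('Judy',), ('Frank',), ('Niaj',)]

Reason: > vs >= gives different results when gpa = 3.16 exists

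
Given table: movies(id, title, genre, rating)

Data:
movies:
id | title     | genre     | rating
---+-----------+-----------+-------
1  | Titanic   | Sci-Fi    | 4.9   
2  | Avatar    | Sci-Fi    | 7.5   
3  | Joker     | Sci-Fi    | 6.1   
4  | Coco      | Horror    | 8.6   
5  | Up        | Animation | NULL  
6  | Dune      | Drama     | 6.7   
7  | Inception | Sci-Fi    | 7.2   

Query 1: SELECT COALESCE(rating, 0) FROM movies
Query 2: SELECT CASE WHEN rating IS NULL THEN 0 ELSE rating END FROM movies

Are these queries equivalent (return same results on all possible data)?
Yes, equivalent

Both queries return: [(0,), (4.9,), (6.1,), (6.7,), (7.2,), (7.5,), (8.6,)]

Reason: COALESCE vs CASE for NULL handling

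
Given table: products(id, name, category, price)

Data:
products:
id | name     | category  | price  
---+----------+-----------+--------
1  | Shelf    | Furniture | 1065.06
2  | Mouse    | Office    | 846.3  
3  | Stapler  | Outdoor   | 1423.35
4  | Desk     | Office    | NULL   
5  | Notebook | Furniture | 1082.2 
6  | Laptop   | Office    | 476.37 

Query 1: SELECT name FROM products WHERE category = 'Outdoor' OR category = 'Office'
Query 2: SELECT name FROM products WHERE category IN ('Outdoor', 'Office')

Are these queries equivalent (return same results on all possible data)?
Yes, equivalent

Both queries return: [('Desk',), ('Laptop',), ('Mouse',), ('Stapler',)]

Reason: OR vs IN are equivalent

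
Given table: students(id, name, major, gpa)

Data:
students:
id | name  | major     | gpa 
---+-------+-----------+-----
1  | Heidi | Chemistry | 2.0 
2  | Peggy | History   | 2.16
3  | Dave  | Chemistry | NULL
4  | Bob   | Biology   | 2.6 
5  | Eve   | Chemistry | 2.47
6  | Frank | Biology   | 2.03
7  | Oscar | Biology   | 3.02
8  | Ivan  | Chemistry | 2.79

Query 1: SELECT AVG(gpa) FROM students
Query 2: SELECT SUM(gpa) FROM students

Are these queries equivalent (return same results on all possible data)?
No, not equivalent

Query 1 returns: [(2.4385714285714286,)]
Query 2 returns: [(17.07,)]

Reason: AVG vs SUM give different aggregate values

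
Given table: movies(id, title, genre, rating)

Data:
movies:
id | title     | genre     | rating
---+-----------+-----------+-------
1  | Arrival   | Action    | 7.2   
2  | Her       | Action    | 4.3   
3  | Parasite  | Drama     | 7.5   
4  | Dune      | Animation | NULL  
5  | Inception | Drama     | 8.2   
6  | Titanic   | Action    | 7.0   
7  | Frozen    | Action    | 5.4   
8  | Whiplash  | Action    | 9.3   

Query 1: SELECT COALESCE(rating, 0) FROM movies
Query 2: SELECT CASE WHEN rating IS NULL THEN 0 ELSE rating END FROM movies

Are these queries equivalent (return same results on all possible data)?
Yes, equivalent

Both queries return: [(0,), (4.3,), (5.4,), (7.0,), (7.2,), (7.5,), (8.2,), (9.3,)]

Reason: COALESCE vs CASE for NULL handling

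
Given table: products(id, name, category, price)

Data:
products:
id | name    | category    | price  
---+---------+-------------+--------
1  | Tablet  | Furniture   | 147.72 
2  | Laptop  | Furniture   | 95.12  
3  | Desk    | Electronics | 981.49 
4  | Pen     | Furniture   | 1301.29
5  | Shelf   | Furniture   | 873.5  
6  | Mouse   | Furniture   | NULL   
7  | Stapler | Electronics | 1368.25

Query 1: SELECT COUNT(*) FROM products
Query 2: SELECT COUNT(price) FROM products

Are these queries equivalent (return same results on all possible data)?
No, not equivalent

Query 1 returns: [(7,)]
Query 2 returns: [(6,)]

Reason: COUNT(*) includes NULLs, COUNT(column) excludes them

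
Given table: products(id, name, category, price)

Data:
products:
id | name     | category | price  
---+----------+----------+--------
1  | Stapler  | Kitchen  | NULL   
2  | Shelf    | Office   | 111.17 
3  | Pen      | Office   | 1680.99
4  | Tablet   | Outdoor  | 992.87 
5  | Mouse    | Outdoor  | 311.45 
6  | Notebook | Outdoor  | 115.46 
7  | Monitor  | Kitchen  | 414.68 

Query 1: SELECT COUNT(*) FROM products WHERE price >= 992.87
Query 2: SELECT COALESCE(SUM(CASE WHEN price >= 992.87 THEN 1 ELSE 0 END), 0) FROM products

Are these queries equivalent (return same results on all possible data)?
Yes, equivalent

Both queries return: [(2,)]

Reason: COUNT with WHERE vs conditional SUM (COALESCE handles empty-table NULL)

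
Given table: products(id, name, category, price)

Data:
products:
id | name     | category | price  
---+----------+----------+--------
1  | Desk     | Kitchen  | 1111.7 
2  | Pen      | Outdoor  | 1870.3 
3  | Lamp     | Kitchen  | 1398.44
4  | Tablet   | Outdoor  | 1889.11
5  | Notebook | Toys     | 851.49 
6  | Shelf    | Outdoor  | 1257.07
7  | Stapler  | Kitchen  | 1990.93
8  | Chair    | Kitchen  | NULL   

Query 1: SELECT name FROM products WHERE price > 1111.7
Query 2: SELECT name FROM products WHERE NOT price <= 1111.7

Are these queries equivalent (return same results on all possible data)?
Yes, equivalent

Both queries return: [('Lamp',), ('Pen',), ('Shelf',), ('Stapler',), ('Tablet',)]

Reason: Both filter price > 1111.7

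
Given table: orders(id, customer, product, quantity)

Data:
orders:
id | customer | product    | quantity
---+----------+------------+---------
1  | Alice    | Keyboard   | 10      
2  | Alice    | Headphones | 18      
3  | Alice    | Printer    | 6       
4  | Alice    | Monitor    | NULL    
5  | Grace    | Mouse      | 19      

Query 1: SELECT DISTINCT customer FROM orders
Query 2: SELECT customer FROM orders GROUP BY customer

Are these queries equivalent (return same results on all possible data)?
Yes, equivalent

Both queries return: [('Alice',), ('Grace',)]

Reason: Both get unique customers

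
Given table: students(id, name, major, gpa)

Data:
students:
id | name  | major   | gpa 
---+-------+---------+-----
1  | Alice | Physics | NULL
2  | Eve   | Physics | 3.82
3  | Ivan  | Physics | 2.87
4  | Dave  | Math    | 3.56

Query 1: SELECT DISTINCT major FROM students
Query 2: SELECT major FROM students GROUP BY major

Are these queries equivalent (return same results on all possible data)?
Yes, equivalent

Both queries return: [('Math',), ('Physics',)]

Reason: Both get unique majors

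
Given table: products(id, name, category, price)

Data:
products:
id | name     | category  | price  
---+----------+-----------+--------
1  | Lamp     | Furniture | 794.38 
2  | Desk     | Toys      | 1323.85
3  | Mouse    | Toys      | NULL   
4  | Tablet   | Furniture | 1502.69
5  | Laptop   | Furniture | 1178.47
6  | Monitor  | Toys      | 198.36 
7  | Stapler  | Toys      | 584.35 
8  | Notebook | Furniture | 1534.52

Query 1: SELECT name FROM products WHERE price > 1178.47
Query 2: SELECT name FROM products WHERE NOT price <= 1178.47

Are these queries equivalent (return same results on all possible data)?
Yes, equivalent

Both queries return: [('Desk',), ('Notebook',), ('Tablet',)]

Reason: Both filter price > 1178.47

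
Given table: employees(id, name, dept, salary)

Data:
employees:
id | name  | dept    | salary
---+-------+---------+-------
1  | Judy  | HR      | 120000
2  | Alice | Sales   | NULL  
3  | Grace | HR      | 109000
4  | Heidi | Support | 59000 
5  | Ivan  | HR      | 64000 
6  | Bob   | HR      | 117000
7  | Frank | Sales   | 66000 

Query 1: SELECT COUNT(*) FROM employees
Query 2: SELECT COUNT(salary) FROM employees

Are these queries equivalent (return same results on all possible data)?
No, not equivalent

Query 1 returns: [(7,)]
Query 2 returns: [(6,)]

Reason: COUNT(*) includes NULLs, COUNT(column) excludes them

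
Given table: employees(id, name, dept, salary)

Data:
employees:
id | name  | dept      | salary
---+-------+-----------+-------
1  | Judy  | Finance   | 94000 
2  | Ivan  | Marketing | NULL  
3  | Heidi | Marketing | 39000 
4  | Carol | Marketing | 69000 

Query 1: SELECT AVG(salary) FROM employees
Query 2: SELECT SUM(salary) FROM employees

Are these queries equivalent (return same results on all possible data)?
No, not equivalent

Query 1 returns: [(67333.33333333333,)]
Query 2 returns: [(202000,)]

Reason: AVG vs SUM give different aggregate values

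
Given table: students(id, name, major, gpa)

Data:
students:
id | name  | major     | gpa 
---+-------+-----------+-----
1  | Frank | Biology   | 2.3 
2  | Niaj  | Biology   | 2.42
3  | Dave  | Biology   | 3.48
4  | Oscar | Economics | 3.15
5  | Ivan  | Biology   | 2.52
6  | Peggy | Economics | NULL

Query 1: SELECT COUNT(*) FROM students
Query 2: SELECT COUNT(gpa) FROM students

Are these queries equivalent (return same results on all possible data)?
No, not equivalent

Query 1 returns: [(6,)]
Query 2 returns: [(5,)]

Reason: COUNT(*) includes NULLs, COUNT(column) excludes them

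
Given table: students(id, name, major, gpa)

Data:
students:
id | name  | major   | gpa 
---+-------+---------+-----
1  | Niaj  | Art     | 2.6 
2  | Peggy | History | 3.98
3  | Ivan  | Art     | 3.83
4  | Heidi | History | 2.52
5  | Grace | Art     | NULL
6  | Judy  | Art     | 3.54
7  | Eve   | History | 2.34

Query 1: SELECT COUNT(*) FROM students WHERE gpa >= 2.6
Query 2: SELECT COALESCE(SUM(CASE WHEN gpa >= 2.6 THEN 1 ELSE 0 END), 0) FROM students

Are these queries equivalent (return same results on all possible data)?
Yes, equivalent

Both queries return: [(4,)]

Reason: COUNT with WHERE vs conditional SUM (COALESCE handles empty-table NULL)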